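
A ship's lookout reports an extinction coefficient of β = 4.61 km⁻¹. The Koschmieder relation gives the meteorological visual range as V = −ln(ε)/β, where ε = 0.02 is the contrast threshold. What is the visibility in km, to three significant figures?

V = −ln(0.02) / 4.61 = 3.912 / 4.61 = 0.8486 km.

0.849 km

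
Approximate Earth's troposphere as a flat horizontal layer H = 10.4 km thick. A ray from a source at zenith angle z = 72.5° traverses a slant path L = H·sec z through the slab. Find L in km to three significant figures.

34.6 km

sec z = 1/cos 72.5° = 3.3255.
L = 10.4 × 3.3255 = 34.585 km.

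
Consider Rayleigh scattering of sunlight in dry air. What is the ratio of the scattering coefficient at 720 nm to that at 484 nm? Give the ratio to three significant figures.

Rayleigh scattering ∝ λ⁻⁴, so the ratio of coefficients is the inverse fourth power of the wavelength ratio.
σ(720)/σ(484) = (484/720)⁴ = (0.6722)⁴ = 0.2042.

0.204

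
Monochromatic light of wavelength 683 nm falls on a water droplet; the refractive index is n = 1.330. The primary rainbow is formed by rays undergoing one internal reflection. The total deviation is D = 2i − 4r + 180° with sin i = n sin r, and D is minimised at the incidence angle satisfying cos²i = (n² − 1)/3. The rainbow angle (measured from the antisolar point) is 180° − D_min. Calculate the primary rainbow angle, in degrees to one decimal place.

42.5°

cos²i = (1.76890 − 1)/3 = 0.25630; i = arccos(0.50626) = 59.585°.
sin r = sin 59.585°/1.330 = 0.64841; r = 40.422°.
D_min = 2·59.585° − 4·40.422° + 180° = 137.484°.
Rainbow angle = 180° − D_min = 42.516°.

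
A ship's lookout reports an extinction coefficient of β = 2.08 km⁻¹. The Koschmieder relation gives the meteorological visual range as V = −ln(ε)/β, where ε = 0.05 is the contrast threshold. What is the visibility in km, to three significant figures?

1.44 km

V = −ln(0.05) / 2.08 = 2.996 / 2.08 = 1.4403 km.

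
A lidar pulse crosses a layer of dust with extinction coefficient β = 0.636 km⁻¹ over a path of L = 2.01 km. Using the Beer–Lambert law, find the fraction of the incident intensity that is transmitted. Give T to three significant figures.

0.278

τ = β·L = 0.636 × 2.01 = 1.2784.
T = exp(−1.2784) = 0.2785.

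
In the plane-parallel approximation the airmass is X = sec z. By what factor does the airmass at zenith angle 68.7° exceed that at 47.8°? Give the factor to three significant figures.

X(68.7°)/X(47.8°) = sec 68.7° / sec 47.8° = cos 47.8° / cos 68.7° = 0.6717/0.3633 = 1.8492.

1.85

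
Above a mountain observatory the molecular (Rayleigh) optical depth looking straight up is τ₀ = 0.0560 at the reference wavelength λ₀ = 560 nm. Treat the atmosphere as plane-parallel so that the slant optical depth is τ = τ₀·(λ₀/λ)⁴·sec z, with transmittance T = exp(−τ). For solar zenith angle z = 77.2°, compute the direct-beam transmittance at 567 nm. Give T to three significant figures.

0.786

sec 77.2° = 4.5137.
τ = 0.0560 × (560/567)⁴ × 4.5137 = 0.0560 × 0.9515 × 4.5137 = 0.2405.
T = exp(−0.2405) = 0.7862.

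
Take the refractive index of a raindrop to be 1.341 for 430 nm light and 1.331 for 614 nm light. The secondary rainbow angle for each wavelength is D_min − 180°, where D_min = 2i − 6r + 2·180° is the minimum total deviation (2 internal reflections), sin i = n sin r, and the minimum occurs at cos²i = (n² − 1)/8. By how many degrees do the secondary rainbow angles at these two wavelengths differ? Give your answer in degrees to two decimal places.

At 430 nm (n = 1.341): cos²i = 0.09979 → i = 71.586°, r = 45.034°, D_min = 232.966°, rainbow angle = 52.966°.
At 614 nm (n = 1.331): cos²i = 0.09645 → i = 71.907°, r = 45.575°, D_min = 230.365°, rainbow angle = 50.365°.
Angular width = |52.966° − 50.365°| = 2.601°.

2.60°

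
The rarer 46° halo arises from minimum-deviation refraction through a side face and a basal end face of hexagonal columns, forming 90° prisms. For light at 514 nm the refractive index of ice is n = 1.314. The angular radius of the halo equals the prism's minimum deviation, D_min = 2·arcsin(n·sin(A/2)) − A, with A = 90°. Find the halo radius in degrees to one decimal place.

46.6°

n·sin(A/2) = 1.314 × sin 45° = 1.314 × 0.7071 = 0.9291.
D_min = 2·arcsin(0.9291) − 90° = 2 × 68.301° − 90° = 46.602°.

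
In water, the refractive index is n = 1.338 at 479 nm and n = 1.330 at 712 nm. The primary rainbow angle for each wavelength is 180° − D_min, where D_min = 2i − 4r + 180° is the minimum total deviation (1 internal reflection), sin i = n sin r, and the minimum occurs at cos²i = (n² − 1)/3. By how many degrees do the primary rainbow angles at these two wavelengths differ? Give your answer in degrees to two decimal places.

At 479 nm (n = 1.338): cos²i = 0.26341 → i = 59.120°, r = 39.899°, D_min = 138.643°, rainbow angle = 41.357°.
At 712 nm (n = 1.330): cos²i = 0.25630 → i = 59.585°, r = 40.422°, D_min = 137.484°, rainbow angle = 42.516°.
Angular width = |41.357° − 42.516°| = 1.160°.

1.16°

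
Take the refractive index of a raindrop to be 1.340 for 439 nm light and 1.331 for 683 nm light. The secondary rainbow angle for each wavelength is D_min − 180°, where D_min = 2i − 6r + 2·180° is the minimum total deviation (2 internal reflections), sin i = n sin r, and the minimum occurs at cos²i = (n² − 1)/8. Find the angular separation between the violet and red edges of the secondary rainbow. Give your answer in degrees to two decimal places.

At 439 nm (n = 1.340): cos²i = 0.09945 → i = 71.618°, r = 45.088°, D_min = 232.709°, rainbow angle = 52.709°.
At 683 nm (n = 1.331): cos²i = 0.09645 → i = 71.907°, r = 45.575°, D_min = 230.365°, rainbow angle = 50.365°.
Angular width = |52.709° − 50.365°| = 2.344°.

2.34°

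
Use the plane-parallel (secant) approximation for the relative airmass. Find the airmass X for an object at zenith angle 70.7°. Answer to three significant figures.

3.03

X = sec z = 1/cos 70.7° = 1/0.3305 = 3.0256.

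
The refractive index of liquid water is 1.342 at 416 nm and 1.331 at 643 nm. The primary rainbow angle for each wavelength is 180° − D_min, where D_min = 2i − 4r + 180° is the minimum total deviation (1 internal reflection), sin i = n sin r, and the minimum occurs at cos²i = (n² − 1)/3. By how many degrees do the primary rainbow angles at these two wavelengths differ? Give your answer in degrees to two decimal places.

At 416 nm (n = 1.342): cos²i = 0.26699 → i = 58.888°, r = 39.641°, D_min = 139.213°, rainbow angle = 40.787°.
At 643 nm (n = 1.331): cos²i = 0.25719 → i = 59.527°, r = 40.356°, D_min = 137.630°, rainbow angle = 42.370°.
Angular width = |40.787° − 42.370°| = 1.583°.

1.58°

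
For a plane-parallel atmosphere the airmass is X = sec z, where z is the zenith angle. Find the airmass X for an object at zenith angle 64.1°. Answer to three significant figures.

X = sec z = 1/cos 64.1° = 1/0.4368 = 2.2894.

2.29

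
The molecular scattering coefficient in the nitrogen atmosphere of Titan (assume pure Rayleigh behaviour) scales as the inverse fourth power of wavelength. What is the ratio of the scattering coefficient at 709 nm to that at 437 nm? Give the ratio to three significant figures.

0.144

Rayleigh scattering ∝ λ⁻⁴, so the ratio of coefficients is the inverse fourth power of the wavelength ratio.
σ(709)/σ(437) = (437/709)⁴ = (0.6164)⁴ = 0.1443.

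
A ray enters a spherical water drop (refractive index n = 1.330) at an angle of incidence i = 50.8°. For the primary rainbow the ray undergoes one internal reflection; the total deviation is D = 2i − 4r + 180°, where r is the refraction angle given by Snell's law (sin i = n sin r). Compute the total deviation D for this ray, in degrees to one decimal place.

139.0°

sin r = sin 50.8° / 1.330 = 0.7749/1.330 = 0.5827; r = 35.64°.
D = 2·50.8° − 4·35.64° + 180° = 101.60° − 142.55° + 180° = 139.05°.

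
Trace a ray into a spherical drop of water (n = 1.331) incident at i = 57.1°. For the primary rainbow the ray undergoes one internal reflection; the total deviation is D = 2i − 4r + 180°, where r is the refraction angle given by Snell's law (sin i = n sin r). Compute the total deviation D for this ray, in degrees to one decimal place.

sin r = sin 57.1° / 1.331 = 0.8396/1.331 = 0.6308; r = 39.11°.
D = 2·57.1° − 4·39.11° + 180° = 114.20° − 156.44° + 180° = 137.76°.

137.8°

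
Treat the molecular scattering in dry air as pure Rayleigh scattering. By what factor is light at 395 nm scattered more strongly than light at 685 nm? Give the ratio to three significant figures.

Rayleigh scattering ∝ λ⁻⁴, so the ratio of coefficients is the inverse fourth power of the wavelength ratio.
σ(395)/σ(685) = (685/395)⁴ = (1.7342)⁴ = 9.044.

9.04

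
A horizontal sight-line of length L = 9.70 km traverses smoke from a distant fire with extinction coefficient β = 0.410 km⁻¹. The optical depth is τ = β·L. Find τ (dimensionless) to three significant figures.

3.98

τ = β·L = 0.410 × 9.70 = 3.9770.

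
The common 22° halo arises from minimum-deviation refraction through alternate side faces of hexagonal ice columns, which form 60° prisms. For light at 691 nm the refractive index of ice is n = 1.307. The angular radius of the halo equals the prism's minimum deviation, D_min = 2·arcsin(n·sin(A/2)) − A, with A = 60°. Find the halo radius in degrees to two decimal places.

n·sin(A/2) = 1.307 × sin 30° = 1.307 × 0.5000 = 0.6535.
D_min = 2·arcsin(0.6535) − 60° = 2 × 40.806° − 60° = 21.612°.

21.61°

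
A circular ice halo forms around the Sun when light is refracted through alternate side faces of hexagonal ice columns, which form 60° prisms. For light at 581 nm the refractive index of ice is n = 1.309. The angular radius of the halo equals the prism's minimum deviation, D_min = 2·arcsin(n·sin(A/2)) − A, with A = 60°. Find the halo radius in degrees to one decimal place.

n·sin(A/2) = 1.309 × sin 30° = 1.309 × 0.5000 = 0.6545.
D_min = 2·arcsin(0.6545) − 60° = 2 × 40.882° − 60° = 21.763°.

21.8°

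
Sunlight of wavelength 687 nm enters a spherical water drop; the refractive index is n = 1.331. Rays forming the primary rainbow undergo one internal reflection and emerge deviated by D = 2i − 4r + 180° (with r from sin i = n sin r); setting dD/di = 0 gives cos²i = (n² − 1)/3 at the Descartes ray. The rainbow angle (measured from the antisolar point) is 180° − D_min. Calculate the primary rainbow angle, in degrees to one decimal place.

cos²i = (1.77156 − 1)/3 = 0.25719; i = arccos(0.50714) = 59.527°.
sin r = sin 59.527°/1.331 = 0.64753; r = 40.356°.
D_min = 2·59.527° − 4·40.356° + 180° = 137.630°.
Rainbow angle = 180° − D_min = 42.370°.

42.4°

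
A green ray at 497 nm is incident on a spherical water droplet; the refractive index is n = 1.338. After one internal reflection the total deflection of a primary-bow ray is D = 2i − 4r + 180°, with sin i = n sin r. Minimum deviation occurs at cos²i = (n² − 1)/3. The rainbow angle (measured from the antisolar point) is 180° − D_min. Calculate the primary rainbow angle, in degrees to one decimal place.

cos²i = (1.79024 − 1)/3 = 0.26341; i = arccos(0.51324) = 59.120°.
sin r = sin 59.120°/1.338 = 0.64144; r = 39.899°.
D_min = 2·59.120° − 4·39.899° + 180° = 138.643°.
Rainbow angle = 180° − D_min = 41.357°.

41.4°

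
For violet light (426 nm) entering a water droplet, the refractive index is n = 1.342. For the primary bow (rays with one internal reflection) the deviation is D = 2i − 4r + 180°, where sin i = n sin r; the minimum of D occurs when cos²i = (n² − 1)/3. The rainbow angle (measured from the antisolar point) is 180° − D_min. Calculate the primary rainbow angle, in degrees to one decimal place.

cos²i = (1.80096 − 1)/3 = 0.26699; i = arccos(0.51671) = 58.888°.
sin r = sin 58.888°/1.342 = 0.63797; r = 39.641°.
D_min = 2·58.888° − 4·39.641° + 180° = 139.213°.
Rainbow angle = 180° − D_min = 40.787°.

40.8°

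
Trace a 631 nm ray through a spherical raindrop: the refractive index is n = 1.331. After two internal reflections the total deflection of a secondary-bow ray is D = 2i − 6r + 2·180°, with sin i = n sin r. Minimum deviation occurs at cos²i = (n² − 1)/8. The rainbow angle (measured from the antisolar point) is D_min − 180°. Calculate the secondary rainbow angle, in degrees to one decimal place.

50.4°

cos²i = (1.77156 − 1)/8 = 0.09645; i = arccos(0.31056) = 71.907°.
sin r = sin 71.907°/1.331 = 0.71417; r = 45.575°.
D_min = 2·71.907° − 6·45.575° + 360° = 230.365°.
Rainbow angle = D_min − 180° = 50.365°.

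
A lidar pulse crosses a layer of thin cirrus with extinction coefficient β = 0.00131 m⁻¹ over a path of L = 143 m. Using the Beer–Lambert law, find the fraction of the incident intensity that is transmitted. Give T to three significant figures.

0.829

τ = β·L = 0.00131 × 143 = 0.1873.
T = exp(−0.1873) = 0.8292.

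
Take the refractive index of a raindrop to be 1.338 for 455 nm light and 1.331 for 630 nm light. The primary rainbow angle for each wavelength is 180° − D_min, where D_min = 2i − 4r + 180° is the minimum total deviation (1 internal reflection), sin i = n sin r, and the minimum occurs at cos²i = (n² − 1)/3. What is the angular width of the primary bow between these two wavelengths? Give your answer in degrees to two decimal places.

At 455 nm (n = 1.338): cos²i = 0.26341 → i = 59.120°, r = 39.899°, D_min = 138.643°, rainbow angle = 41.357°.
At 630 nm (n = 1.331): cos²i = 0.25719 → i = 59.527°, r = 40.356°, D_min = 137.630°, rainbow angle = 42.370°.
Angular width = |41.357° − 42.370°| = 1.013°.

1.01°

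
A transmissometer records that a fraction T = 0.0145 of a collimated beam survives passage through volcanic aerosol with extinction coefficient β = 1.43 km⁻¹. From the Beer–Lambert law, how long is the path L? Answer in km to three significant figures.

2.96 km

Beer–Lambert: T = exp(−βL) ⇒ L = −ln(T)/β = −ln(0.0145)/1.43 = 4.2336/1.43 = 2.961 km.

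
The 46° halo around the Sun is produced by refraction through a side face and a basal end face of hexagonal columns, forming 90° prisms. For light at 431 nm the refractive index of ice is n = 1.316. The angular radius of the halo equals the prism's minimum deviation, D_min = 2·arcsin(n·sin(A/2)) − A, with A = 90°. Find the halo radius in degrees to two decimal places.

47.04°

n·sin(A/2) = 1.316 × sin 45° = 1.316 × 0.7071 = 0.9306.
D_min = 2·arcsin(0.9306) − 90° = 2 × 68.521° − 90° = 47.042°.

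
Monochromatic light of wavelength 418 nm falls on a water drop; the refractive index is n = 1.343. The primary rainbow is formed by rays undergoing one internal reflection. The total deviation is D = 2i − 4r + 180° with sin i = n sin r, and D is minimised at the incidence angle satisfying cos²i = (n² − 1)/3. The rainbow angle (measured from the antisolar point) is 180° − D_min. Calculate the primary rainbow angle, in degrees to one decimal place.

cos²i = (1.80365 − 1)/3 = 0.26788; i = arccos(0.51757) = 58.830°.
sin r = sin 58.830°/1.343 = 0.63711; r = 39.577°.
D_min = 2·58.830° − 4·39.577° + 180° = 139.354°.
Rainbow angle = 180° − D_min = 40.646°.

40.6°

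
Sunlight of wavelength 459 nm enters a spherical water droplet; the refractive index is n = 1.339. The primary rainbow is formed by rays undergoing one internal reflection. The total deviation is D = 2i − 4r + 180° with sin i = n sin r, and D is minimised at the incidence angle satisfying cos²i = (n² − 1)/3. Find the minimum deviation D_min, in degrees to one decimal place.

138.8°

cos²i = (1.79292 − 1)/3 = 0.26431; i = arccos(0.51411) = 59.062°.
sin r = sin 59.062°/1.339 = 0.64057; r = 39.834°.
D_min = 2·59.062° − 4·39.834° + 180° = 138.786°.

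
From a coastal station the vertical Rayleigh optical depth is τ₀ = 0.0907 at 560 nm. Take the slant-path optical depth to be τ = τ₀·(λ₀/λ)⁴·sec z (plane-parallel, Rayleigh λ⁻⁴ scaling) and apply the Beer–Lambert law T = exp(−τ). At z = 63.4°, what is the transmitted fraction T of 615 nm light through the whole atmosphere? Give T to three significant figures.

0.870

sec 63.4° = 2.2333.
τ = 0.0907 × (560/615)⁴ × 2.2333 = 0.0907 × 0.6875 × 2.2333 = 0.1393.
T = exp(−0.1393) = 0.8700.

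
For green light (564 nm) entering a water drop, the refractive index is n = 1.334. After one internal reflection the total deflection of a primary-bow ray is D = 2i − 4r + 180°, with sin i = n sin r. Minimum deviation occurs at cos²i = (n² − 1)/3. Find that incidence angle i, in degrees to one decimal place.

cos²i = (1.334² − 1)/3 = (1.77956 − 1)/3 = 0.25985.
cos i = 0.50976, so i = 59.352°.

59.4°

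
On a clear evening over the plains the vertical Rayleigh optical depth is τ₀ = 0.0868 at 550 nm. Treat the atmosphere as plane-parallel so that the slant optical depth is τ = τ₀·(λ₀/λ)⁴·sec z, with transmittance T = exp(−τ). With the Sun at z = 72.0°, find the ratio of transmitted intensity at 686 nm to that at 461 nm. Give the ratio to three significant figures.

Airmass: sec 72.0° = 3.2361.
τ(686 nm) = 0.0868 × (550/686)⁴ × 3.2361 = 0.0868 × 0.4132 × 3.2361 = 0.1161.
τ(461 nm) = 0.0868 × (550/461)⁴ × 3.2361 = 0.0868 × 2.0260 × 3.2361 = 0.5691.
T(686)/T(461) = exp(τ_B − τ_A) = exp(0.4530) = 1.5731.

1.57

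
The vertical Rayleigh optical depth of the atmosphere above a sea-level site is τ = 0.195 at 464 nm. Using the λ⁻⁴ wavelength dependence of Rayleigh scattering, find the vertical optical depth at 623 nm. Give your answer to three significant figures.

τ(623 nm) = τ(464 nm) × (464/623)⁴ = 0.195 × (0.7448)⁴ = 0.195 × 0.3077 = 0.0600.

0.0600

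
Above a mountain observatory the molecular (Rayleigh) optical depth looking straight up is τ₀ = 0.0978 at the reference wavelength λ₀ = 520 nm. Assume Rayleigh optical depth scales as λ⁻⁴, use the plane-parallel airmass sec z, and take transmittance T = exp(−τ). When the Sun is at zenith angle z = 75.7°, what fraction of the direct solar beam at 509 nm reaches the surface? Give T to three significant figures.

0.650

sec 75.7° = 4.0486.
τ = 0.0978 × (520/509)⁴ × 4.0486 = 0.0978 × 1.0893 × 4.0486 = 0.4313.
T = exp(−0.4313) = 0.6497.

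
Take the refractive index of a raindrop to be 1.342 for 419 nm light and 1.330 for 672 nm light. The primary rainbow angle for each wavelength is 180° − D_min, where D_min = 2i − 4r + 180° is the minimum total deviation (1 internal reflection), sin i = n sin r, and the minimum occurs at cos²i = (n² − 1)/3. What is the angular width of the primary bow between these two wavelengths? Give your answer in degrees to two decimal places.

1.73°

At 419 nm (n = 1.342): cos²i = 0.26699 → i = 58.888°, r = 39.641°, D_min = 139.213°, rainbow angle = 40.787°.
At 672 nm (n = 1.330): cos²i = 0.25630 → i = 59.585°, r = 40.422°, D_min = 137.484°, rainbow angle = 42.516°.
Angular width = |40.787° − 42.516°| = 1.729°.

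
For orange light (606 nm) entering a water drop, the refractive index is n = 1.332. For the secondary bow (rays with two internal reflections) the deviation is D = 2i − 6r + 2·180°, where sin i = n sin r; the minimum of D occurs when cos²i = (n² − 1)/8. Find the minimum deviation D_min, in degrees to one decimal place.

230.6°

cos²i = (1.77422 − 1)/8 = 0.09678; i = arccos(0.31109) = 71.875°.
sin r = sin 71.875°/1.332 = 0.71350; r = 45.520°.
D_min = 2·71.875° − 6·45.520° + 360° = 230.628°.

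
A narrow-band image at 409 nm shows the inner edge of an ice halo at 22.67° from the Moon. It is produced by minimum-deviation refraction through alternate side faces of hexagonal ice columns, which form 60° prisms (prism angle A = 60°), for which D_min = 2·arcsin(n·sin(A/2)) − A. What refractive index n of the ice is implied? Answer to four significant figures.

Rearranging: n = sin((D_min + A)/2) / sin(A/2).
(D_min + A)/2 = (22.67° + 60°)/2 = 41.335°.
n = sin 41.335° / sin 30° = 0.6605 / 0.5000 = 1.3209.

1.321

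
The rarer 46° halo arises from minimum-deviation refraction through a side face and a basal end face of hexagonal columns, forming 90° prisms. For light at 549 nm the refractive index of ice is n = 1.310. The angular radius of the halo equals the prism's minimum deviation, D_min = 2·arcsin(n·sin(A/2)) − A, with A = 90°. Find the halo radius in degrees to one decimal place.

45.7°

n·sin(A/2) = 1.310 × sin 45° = 1.310 × 0.7071 = 0.9263.
D_min = 2·arcsin(0.9263) − 90° = 2 × 67.867° − 90° = 45.733°.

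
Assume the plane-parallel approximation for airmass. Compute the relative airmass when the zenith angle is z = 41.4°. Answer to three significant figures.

X = sec z = 1/cos 41.4° = 1/0.7501 = 1.3331.

1.33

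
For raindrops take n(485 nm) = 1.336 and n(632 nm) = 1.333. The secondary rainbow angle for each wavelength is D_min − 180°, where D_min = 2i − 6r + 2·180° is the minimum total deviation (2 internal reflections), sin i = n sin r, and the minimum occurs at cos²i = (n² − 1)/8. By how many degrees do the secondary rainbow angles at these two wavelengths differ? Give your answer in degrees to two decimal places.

0.78°

At 485 nm (n = 1.336): cos²i = 0.09811 → i = 71.746°, r = 45.303°, D_min = 231.674°, rainbow angle = 51.674°.
At 632 nm (n = 1.333): cos²i = 0.09711 → i = 71.843°, r = 45.466°, D_min = 230.891°, rainbow angle = 50.891°.
Angular width = |51.674° − 50.891°| = 0.783°.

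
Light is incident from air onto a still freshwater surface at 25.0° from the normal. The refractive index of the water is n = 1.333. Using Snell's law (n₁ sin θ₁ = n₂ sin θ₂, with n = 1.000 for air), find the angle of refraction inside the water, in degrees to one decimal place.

Snell: sin θ_r = sin θ_i / n = sin 25.0° / 1.333 = 0.4226 / 1.333 = 0.3170.
θ_r = arcsin(0.3170) = 18.48°.

18.5°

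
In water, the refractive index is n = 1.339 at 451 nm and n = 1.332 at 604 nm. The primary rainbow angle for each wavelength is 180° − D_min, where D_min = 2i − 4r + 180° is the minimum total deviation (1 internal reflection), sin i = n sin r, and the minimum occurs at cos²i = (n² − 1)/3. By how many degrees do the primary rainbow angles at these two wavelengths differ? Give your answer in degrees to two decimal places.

1.01°

At 451 nm (n = 1.339): cos²i = 0.26431 → i = 59.062°, r = 39.834°, D_min = 138.786°, rainbow angle = 41.214°.
At 604 nm (n = 1.332): cos²i = 0.25807 → i = 59.469°, r = 40.290°, D_min = 137.776°, rainbow angle = 42.224°.
Angular width = |41.214° − 42.224°| = 1.010°.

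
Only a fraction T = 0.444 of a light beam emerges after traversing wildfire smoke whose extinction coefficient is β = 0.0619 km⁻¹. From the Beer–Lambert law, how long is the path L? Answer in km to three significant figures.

13.1 km

Beer–Lambert: T = exp(−βL) ⇒ L = −ln(T)/β = −ln(0.444)/0.0619 = 0.8119/0.0619 = 13.12 km.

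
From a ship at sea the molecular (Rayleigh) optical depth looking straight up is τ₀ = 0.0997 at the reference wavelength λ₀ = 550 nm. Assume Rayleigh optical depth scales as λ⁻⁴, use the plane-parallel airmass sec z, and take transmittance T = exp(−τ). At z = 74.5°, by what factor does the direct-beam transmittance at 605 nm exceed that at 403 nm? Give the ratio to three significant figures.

2.83

Airmass: sec 74.5° = 3.7420.
τ(605 nm) = 0.0997 × (550/605)⁴ × 3.7420 = 0.0997 × 0.6830 × 3.7420 = 0.2548.
τ(403 nm) = 0.0997 × (550/403)⁴ × 3.7420 = 0.0997 × 3.4692 × 3.7420 = 1.2943.
T(605)/T(403) = exp(τ_B − τ_A) = exp(1.0395) = 2.8277.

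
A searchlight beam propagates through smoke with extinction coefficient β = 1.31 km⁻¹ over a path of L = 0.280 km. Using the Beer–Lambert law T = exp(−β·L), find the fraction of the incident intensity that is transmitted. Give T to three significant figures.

0.693

τ = β·L = 1.31 × 0.280 = 0.3668.
T = exp(−0.3668) = 0.6929.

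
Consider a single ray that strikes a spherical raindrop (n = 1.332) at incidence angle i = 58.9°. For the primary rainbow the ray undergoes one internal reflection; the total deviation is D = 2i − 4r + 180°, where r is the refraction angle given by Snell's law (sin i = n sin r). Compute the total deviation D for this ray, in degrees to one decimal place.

137.8°

sin r = sin 58.9° / 1.332 = 0.8563/1.332 = 0.6428; r = 40.00°.
D = 2·58.9° − 4·40.00° + 180° = 117.80° − 160.02° + 180° = 137.78°.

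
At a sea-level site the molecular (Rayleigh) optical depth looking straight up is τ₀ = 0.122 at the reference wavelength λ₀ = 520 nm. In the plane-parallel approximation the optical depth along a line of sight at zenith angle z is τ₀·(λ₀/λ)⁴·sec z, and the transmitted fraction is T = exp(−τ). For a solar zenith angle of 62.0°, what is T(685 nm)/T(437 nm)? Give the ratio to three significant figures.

1.54

Airmass: sec 62.0° = 2.1301.
τ(685 nm) = 0.122 × (520/685)⁴ × 2.1301 = 0.122 × 0.3321 × 2.1301 = 0.0863.
τ(437 nm) = 0.122 × (520/437)⁴ × 2.1301 = 0.122 × 2.0049 × 2.1301 = 0.5210.
T(685)/T(437) = exp(τ_B − τ_A) = exp(0.4347) = 1.5445.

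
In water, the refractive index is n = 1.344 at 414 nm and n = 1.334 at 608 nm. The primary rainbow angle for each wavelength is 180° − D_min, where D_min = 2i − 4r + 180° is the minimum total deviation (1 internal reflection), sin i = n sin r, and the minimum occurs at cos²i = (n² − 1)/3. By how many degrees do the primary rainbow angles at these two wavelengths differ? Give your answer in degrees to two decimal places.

At 414 nm (n = 1.344): cos²i = 0.26878 → i = 58.772°, r = 39.512°, D_min = 139.495°, rainbow angle = 40.505°.
At 608 nm (n = 1.334): cos²i = 0.25985 → i = 59.352°, r = 40.159°, D_min = 138.067°, rainbow angle = 41.933°.
Angular width = |40.505° − 41.933°| = 1.428°.

1.43°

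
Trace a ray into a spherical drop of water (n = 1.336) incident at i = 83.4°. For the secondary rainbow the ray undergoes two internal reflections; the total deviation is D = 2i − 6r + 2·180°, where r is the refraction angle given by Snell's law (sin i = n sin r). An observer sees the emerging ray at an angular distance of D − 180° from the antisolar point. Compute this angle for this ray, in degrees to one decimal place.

sin r = sin 83.4° / 1.336 = 0.9934/1.336 = 0.7435; r = 48.03°.
D = 2·83.4° − 6·48.03° + 2·180° = 166.80° − 288.20° + 360° = 238.60°.
Angle from antisolar point = D − 180° = 58.60°.

58.6°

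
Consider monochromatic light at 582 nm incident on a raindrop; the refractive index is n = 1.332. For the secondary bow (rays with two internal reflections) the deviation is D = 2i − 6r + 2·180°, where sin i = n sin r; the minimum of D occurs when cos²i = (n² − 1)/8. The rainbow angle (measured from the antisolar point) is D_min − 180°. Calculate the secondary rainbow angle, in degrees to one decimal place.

50.6°

cos²i = (1.77422 − 1)/8 = 0.09678; i = arccos(0.31109) = 71.875°.
sin r = sin 71.875°/1.332 = 0.71350; r = 45.520°.
D_min = 2·71.875° − 6·45.520° + 360° = 230.628°.
Rainbow angle = D_min − 180° = 50.628°.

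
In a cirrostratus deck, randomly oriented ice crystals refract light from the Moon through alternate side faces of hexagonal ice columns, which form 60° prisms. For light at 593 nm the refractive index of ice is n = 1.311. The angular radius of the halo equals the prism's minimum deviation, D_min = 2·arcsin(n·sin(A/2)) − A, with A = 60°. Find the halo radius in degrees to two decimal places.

21.92°

n·sin(A/2) = 1.311 × sin 30° = 1.311 × 0.5000 = 0.6555.
D_min = 2·arcsin(0.6555) − 60° = 2 × 40.958° − 60° = 21.915°.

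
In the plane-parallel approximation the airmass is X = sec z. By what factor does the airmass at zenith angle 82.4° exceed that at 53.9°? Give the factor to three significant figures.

4.45

X(82.4°)/X(53.9°) = sec 82.4° / sec 53.9° = cos 53.9° / cos 82.4° = 0.5892/0.1323 = 4.4550.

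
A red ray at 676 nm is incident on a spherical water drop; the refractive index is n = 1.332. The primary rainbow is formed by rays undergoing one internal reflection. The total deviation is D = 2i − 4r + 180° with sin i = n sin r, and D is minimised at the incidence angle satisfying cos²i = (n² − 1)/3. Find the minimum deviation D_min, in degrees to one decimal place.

cos²i = (1.77422 − 1)/3 = 0.25807; i = arccos(0.50801) = 59.469°.
sin r = sin 59.469°/1.332 = 0.64666; r = 40.290°.
D_min = 2·59.469° − 4·40.290° + 180° = 137.776°.

137.8°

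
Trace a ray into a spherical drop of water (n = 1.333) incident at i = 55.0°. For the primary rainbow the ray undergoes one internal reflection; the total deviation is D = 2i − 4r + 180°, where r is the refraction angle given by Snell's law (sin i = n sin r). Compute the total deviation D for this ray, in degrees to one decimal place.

sin r = sin 55.0° / 1.333 = 0.8192/1.333 = 0.6145; r = 37.92°.
D = 2·55.0° − 4·37.92° + 180° = 110.00° − 151.67° + 180° = 138.33°.

138.3°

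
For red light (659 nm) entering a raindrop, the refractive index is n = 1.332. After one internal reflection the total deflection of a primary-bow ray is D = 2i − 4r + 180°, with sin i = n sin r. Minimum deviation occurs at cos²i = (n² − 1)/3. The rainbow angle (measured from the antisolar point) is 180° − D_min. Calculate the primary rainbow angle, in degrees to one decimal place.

42.2°

cos²i = (1.77422 − 1)/3 = 0.25807; i = arccos(0.50801) = 59.469°.
sin r = sin 59.469°/1.332 = 0.64666; r = 40.290°.
D_min = 2·59.469° − 4·40.290° + 180° = 137.776°.
Rainbow angle = 180° − D_min = 42.224°.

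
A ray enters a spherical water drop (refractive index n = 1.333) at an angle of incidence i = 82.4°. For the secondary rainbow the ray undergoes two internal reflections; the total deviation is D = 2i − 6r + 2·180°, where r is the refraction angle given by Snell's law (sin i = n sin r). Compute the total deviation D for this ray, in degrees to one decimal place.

sin r = sin 82.4° / 1.333 = 0.9912/1.333 = 0.7436; r = 48.04°.
D = 2·82.4° − 6·48.04° + 2·180° = 164.80° − 288.23° + 360° = 236.57°.

236.6°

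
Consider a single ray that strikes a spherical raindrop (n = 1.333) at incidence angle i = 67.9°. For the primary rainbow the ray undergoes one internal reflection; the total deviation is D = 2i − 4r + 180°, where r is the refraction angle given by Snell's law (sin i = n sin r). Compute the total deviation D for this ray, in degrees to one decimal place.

139.7°

sin r = sin 67.9° / 1.333 = 0.9265/1.333 = 0.6951; r = 44.03°.
D = 2·67.9° − 4·44.03° + 180° = 135.80° − 176.13° + 180° = 139.67°.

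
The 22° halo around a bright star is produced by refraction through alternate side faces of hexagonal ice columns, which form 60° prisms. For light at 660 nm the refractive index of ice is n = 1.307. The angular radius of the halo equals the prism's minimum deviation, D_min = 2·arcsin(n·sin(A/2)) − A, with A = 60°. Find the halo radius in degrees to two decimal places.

21.61°

n·sin(A/2) = 1.307 × sin 30° = 1.307 × 0.5000 = 0.6535.
D_min = 2·arcsin(0.6535) − 60° = 2 × 40.806° − 60° = 21.612°.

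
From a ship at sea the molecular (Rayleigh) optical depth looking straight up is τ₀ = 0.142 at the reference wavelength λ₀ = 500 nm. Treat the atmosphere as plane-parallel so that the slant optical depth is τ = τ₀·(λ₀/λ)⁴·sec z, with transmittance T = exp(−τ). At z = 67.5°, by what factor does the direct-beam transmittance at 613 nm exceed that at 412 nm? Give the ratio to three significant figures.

1.90

Airmass: sec 67.5° = 2.6131.
τ(613 nm) = 0.142 × (500/613)⁴ × 2.6131 = 0.142 × 0.4426 × 2.6131 = 0.1642.
τ(412 nm) = 0.142 × (500/412)⁴ × 2.6131 = 0.142 × 2.1692 × 2.6131 = 0.8049.
T(613)/T(412) = exp(τ_B − τ_A) = exp(0.6407) = 1.8977.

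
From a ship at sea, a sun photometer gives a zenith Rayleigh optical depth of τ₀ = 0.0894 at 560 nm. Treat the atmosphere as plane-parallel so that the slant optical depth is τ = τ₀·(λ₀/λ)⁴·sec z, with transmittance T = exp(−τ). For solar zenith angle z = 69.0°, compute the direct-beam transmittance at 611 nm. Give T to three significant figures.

sec 69.0° = 2.7904.
τ = 0.0894 × (560/611)⁴ × 2.7904 = 0.0894 × 0.7056 × 2.7904 = 0.1760.
T = exp(−0.1760) = 0.8386.

0.839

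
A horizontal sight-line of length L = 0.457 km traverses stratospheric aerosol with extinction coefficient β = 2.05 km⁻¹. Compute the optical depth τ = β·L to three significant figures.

0.937

τ = β·L = 2.05 × 0.457 = 0.9368.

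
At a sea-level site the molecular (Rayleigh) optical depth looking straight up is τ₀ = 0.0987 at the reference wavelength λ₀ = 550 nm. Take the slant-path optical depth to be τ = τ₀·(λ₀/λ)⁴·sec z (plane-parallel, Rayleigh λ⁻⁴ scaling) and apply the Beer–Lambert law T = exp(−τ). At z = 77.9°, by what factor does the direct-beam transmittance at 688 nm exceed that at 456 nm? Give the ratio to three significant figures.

2.23

Airmass: sec 77.9° = 4.7706.
τ(688 nm) = 0.0987 × (550/688)⁴ × 4.7706 = 0.0987 × 0.4084 × 4.7706 = 0.1923.
τ(456 nm) = 0.0987 × (550/456)⁴ × 4.7706 = 0.0987 × 2.1164 × 4.7706 = 0.9965.
T(688)/T(456) = exp(τ_B − τ_A) = exp(0.8042) = 2.2349.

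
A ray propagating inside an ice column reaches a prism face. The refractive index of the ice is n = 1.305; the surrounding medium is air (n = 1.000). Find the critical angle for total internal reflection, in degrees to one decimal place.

50.0°

sin θ_c = n_air / n = 1.000 / 1.305 = 0.7663.
θ_c = arcsin(0.7663) = 50.02°.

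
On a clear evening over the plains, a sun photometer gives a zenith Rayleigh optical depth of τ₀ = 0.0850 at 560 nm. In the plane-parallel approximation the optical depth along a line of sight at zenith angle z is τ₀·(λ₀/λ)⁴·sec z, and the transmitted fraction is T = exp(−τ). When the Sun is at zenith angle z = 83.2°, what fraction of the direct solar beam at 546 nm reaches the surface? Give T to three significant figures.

0.452

sec 83.2° = 8.4457.
τ = 0.0850 × (560/546)⁴ × 8.4457 = 0.0850 × 1.1066 × 8.4457 = 0.7944.
T = exp(−0.7944) = 0.4519.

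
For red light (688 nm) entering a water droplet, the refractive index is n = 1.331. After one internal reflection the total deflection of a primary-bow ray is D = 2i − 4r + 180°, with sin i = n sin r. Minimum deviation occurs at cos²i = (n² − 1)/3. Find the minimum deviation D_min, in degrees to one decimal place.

cos²i = (1.77156 − 1)/3 = 0.25719; i = arccos(0.50714) = 59.527°.
sin r = sin 59.527°/1.331 = 0.64753; r = 40.356°.
D_min = 2·59.527° − 4·40.356° + 180° = 137.630°.

137.6°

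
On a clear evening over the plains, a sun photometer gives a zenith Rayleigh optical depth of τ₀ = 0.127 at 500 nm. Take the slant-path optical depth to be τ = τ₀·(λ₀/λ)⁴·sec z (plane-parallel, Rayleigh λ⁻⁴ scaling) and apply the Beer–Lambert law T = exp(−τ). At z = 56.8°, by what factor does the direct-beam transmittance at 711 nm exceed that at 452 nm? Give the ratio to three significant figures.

Airmass: sec 56.8° = 1.8263.
τ(711 nm) = 0.127 × (500/711)⁴ × 1.8263 = 0.127 × 0.2446 × 1.8263 = 0.0567.
τ(452 nm) = 0.127 × (500/452)⁴ × 1.8263 = 0.127 × 1.4974 × 1.8263 = 0.3473.
T(711)/T(452) = exp(τ_B − τ_A) = exp(0.2906) = 1.3372.

1.34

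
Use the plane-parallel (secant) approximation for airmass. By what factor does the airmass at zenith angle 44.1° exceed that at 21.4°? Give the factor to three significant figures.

1.30

X(44.1°)/X(21.4°) = sec 44.1° / sec 21.4° = cos 21.4° / cos 44.1° = 0.9311/0.7181 = 1.2965.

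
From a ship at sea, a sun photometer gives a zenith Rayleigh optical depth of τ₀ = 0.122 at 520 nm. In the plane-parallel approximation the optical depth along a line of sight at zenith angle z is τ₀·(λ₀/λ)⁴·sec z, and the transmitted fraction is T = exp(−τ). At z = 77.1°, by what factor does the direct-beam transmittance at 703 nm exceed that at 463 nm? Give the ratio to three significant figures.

Airmass: sec 77.1° = 4.4793.
τ(703 nm) = 0.122 × (520/703)⁴ × 4.4793 = 0.122 × 0.2994 × 4.4793 = 0.1636.
τ(463 nm) = 0.122 × (520/463)⁴ × 4.4793 = 0.122 × 1.5911 × 4.4793 = 0.8695.
T(703)/T(463) = exp(τ_B − τ_A) = exp(0.7059) = 2.0256.

2.03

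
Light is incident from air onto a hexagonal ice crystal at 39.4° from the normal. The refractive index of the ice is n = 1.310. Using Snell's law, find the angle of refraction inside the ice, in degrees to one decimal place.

Snell: sin θ_r = sin θ_i / n = sin 39.4° / 1.310 = 0.6347 / 1.310 = 0.4845.
θ_r = arcsin(0.4845) = 28.98°.

29.0°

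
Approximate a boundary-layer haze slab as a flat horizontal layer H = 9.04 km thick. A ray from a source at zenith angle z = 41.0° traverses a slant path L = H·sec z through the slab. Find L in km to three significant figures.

sec z = 1/cos 41.0° = 1.3250.
L = 9.04 × 1.3250 = 11.978 km.

12.0 km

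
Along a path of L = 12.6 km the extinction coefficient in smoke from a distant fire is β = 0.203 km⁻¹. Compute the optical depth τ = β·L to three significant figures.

τ = β·L = 0.203 × 12.6 = 2.5578.

2.56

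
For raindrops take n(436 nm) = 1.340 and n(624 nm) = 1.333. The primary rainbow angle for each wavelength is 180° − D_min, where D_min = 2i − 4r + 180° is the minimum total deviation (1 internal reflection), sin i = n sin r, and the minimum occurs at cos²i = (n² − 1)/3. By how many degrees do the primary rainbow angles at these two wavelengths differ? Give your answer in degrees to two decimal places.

1.01°

At 436 nm (n = 1.340): cos²i = 0.26520 → i = 59.004°, r = 39.770°, D_min = 138.929°, rainbow angle = 41.071°.
At 624 nm (n = 1.333): cos²i = 0.25896 → i = 59.410°, r = 40.225°, D_min = 137.922°, rainbow angle = 42.078°.
Angular width = |41.071° − 42.078°| = 1.007°.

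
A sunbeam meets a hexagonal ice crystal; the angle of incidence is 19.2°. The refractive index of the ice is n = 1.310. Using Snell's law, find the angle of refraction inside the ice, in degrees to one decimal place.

14.5°

Snell: sin θ_r = sin θ_i / n = sin 19.2° / 1.310 = 0.3289 / 1.310 = 0.2510.
θ_r = arcsin(0.2510) = 14.54°.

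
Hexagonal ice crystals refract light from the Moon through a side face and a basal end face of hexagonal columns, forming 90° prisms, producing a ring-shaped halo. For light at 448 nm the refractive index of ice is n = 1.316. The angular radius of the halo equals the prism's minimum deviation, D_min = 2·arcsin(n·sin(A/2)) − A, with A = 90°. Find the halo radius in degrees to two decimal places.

47.04°

n·sin(A/2) = 1.316 × sin 45° = 1.316 × 0.7071 = 0.9306.
D_min = 2·arcsin(0.9306) − 90° = 2 × 68.521° − 90° = 47.042°.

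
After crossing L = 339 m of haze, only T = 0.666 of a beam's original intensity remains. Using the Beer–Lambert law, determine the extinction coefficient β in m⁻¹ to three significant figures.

0.00120 m⁻¹

Beer–Lambert: T = exp(−βL) ⇒ β = −ln(T)/L = −ln(0.666)/339 = 0.4065/339 = 0.001199 m⁻¹.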